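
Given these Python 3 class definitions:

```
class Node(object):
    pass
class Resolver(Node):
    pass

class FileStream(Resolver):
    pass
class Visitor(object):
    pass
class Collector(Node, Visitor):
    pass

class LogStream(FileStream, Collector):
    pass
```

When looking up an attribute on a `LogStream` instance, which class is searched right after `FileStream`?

L[LogStream] = LogStream + merge(L[FileStream], L[Collector], [FileStream Collector])
  take FileStream:  [FileStream Resolver Node object] + [Collector Node Visitor object] + [FileStream Collector]
  take Resolver:  [Resolver Node object] + [Collector Node Visitor object] + [Collector]
  take Collector:  [Node object] + [Collector Node Visitor object] + [Collector]
  take Node:  [Node object] + [Node Visitor object]
  take Visitor:  [object] + [Visitor object]
  take object:  [object] + [object]
MRO: LogStream FileStream Resolver Collector Node Visitor object
FileStream is at position 1; next is Resolver.

Resolver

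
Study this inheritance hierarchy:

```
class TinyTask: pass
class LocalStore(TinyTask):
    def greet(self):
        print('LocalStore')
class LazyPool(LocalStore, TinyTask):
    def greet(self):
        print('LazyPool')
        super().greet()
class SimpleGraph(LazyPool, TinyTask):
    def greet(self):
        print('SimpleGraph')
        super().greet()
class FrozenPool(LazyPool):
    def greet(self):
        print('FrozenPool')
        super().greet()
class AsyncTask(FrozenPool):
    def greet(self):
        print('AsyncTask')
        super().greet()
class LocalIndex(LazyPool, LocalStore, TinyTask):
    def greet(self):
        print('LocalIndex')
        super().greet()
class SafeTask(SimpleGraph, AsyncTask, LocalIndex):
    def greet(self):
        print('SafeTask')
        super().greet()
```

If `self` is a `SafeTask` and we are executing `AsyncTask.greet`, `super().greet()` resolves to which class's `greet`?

L[SafeTask] = SafeTask + merge(L[SimpleGraph], L[AsyncTask], L[LocalIndex], [SimpleGraph AsyncTask LocalIndex])
  take SimpleGraph:  [SimpleGraph LazyPool LocalStore TinyTask object] + [AsyncTask FrozenPool LazyPool LocalStore TinyTask object] + [LocalIndex LazyPool LocalStore TinyTask object] + [SimpleGraph AsyncTask LocalIndex]
  take AsyncTask:  [LazyPool LocalStore TinyTask object] + [AsyncTask FrozenPool LazyPool LocalStore TinyTask object] + [LocalIndex LazyPool LocalStore TinyTask object] + [AsyncTask LocalIndex]
  take FrozenPool:  [LazyPool LocalStore TinyTask object] + [FrozenPool LazyPool LocalStore TinyTask object] + [LocalIndex LazyPool LocalStore TinyTask object] + [LocalIndex]
  take LocalIndex:  [LazyPool LocalStore TinyTask object] + [LazyPool LocalStore TinyTask object] + [LocalIndex LazyPool LocalStore TinyTask object] + [LocalIndex]
  take LazyPool:  [LazyPool LocalStore TinyTask object] + [LazyPool LocalStore TinyTask object] + [LazyPool LocalStore TinyTask object]
  take LocalStore:  [LocalStore TinyTask object] + [LocalStore TinyTask object] + [LocalStore TinyTask object]
  take TinyTask:  [TinyTask object] + [TinyTask object] + [TinyTask object]
  take object:  [object] + [object] + [object]
MRO: SafeTask SimpleGraph AsyncTask FrozenPool LocalIndex LazyPool LocalStore TinyTask object
super() in AsyncTask.greet on a SafeTask instance goes to the class after AsyncTask in SafeTask's MRO: FrozenPool.

FrozenPool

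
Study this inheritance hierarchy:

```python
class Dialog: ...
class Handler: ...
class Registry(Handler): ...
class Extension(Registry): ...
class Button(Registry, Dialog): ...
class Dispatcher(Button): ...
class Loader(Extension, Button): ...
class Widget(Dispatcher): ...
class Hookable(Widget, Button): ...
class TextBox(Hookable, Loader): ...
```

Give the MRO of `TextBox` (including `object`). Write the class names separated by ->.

L[TextBox] = TextBox + merge(L[Hookable], L[Loader], [Hookable Loader])
  take Hookable:  [Hookable Widget Dispatcher Button Registry Handler Dialog object] + [Loader Extension Button Registry Handler Dialog object] + [Hookable Loader]
  take Widget:  [Widget Dispatcher Button Registry Handler Dialog object] + [Loader Extension Button Registry Handler Dialog object] + [Loader]
  take Dispatcher:  [Dispatcher Button Registry Handler Dialog object] + [Loader Extension Button Registry Handler Dialog object] + [Loader]
  take Loader:  [Button Registry Handler Dialog object] + [Loader Extension Button Registry Handler Dialog object] + [Loader]
  take Extension:  [Button Registry Handler Dialog object] + [Extension Button Registry Handler Dialog object]
  take Button:  [Button Registry Handler Dialog object] + [Button Registry Handler Dialog object]
  take Registry:  [Registry Handler Dialog object] + [Registry Handler Dialog object]
  take Handler:  [Handler Dialog object] + [Handler Dialog object]
  take Dialog:  [Dialog object] + [Dialog object]
  take object:  [object] + [object]

TextBox -> Hookable -> Widget -> Dispatcher -> Loader -> Extension -> Button -> Registry -> Handler -> Dialog -> object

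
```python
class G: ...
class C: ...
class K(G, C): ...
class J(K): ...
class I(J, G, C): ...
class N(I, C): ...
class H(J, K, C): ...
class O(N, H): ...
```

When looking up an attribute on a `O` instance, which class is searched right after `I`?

H

L[O] = O + merge(L[N], L[H], [N H])
  take N:  [N I J K G C object] + [H J K G C object] + [N H]
  take I:  [I J K G C object] + [H J K G C object] + [H]
  take H:  [J K G C object] + [H J K G C object] + [H]
  take J:  [J K G C object] + [J K G C object]
  take K:  [K G C object] + [K G C object]
  take G:  [G C object] + [G C object]
  take C:  [C object] + [C object]
  take object:  [object] + [object]
MRO: O N I H J K G C object
I is at position 2; next is H.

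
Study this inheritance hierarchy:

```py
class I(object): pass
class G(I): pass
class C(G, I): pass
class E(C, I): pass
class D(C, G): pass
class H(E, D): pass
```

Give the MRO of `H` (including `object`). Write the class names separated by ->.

L[H] = H + merge(L[E], L[D], [E D])
  take E:  [E C G I object] + [D C G I object] + [E D]
  take D:  [C G I object] + [D C G I object] + [D]
  take C:  [C G I object] + [C G I object]
  take G:  [G I object] + [G I object]
  take I:  [I object] + [I object]
  take object:  [object] + [object]

H -> E -> D -> C -> G -> I -> object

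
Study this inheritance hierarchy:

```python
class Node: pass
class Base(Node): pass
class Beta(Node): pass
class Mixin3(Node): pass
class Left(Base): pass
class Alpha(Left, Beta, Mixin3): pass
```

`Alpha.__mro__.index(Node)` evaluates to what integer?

L[Alpha] = Alpha + merge(L[Left], L[Beta], L[Mixin3], [Left Beta Mixin3])
  take Left:  [Left Base Node object] + [Beta Node object] + [Mixin3 Node object] + [Left Beta Mixin3]
  take Base:  [Base Node object] + [Beta Node object] + [Mixin3 Node object] + [Beta Mixin3]
  take Beta:  [Node object] + [Beta Node object] + [Mixin3 Node object] + [Beta Mixin3]
  take Mixin3:  [Node object] + [Node object] + [Mixin3 Node object] + [Mixin3]
  take Node:  [Node object] + [Node object] + [Node object]
  take object:  [object] + [object] + [object]
MRO: Alpha Left Base Beta Mixin3 Node object
Node sits at index 5.

5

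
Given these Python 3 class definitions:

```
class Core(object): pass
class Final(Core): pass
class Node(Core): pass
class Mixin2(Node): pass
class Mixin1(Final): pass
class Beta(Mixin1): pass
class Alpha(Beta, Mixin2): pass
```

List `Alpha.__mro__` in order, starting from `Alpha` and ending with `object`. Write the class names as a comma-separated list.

Alpha, Beta, Mixin1, Final, Mixin2, Node, Core, object

L[Alpha] = Alpha + merge(L[Beta], L[Mixin2], [Beta Mixin2])
  take Beta:  [Beta Mixin1 Final Core object] + [Mixin2 Node Core object] + [Beta Mixin2]
  take Mixin1:  [Mixin1 Final Core object] + [Mixin2 Node Core object] + [Mixin2]
  take Final:  [Final Core object] + [Mixin2 Node Core object] + [Mixin2]
  take Mixin2:  [Core object] + [Mixin2 Node Core object] + [Mixin2]
  take Node:  [Core object] + [Node Core object]
  take Core:  [Core object] + [Core object]
  take object:  [object] + [object]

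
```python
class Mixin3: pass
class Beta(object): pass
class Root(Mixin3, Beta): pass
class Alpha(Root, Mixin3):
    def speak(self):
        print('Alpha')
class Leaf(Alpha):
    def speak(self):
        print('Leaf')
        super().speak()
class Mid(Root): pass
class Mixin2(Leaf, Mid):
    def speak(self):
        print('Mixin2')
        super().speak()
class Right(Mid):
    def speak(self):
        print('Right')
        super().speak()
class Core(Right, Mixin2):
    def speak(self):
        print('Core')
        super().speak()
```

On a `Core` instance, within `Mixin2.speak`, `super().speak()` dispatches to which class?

Leaf

L[Core] = Core + merge(L[Right], L[Mixin2], [Right Mixin2])
  take Right:  [Right Mid Root Mixin3 Beta object] + [Mixin2 Leaf Alpha Mid Root Mixin3 Beta object] + [Right Mixin2]
  take Mixin2:  [Mid Root Mixin3 Beta object] + [Mixin2 Leaf Alpha Mid Root Mixin3 Beta object] + [Mixin2]
  take Leaf:  [Mid Root Mixin3 Beta object] + [Leaf Alpha Mid Root Mixin3 Beta object]
  take Alpha:  [Mid Root Mixin3 Beta object] + [Alpha Mid Root Mixin3 Beta object]
  take Mid:  [Mid Root Mixin3 Beta object] + [Mid Root Mixin3 Beta object]
  take Root:  [Root Mixin3 Beta object] + [Root Mixin3 Beta object]
  take Mixin3:  [Mixin3 Beta object] + [Mixin3 Beta object]
  take Beta:  [Beta object] + [Beta object]
  take object:  [object] + [object]
MRO: Core Right Mixin2 Leaf Alpha Mid Root Mixin3 Beta object
super() in Mixin2.speak on a Core instance goes to the class after Mixin2 in Core's MRO: Leaf.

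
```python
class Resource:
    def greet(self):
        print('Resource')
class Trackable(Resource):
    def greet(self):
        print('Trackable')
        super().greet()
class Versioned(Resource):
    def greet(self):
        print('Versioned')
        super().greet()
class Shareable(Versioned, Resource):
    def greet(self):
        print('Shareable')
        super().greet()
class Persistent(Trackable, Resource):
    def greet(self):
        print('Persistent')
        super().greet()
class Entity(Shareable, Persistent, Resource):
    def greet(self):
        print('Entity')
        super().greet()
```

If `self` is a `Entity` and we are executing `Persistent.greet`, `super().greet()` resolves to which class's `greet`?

Trackable

L[Entity] = Entity + merge(L[Shareable], L[Persistent], L[Resource], [Shareable Persistent Resource])
  take Shareable:  [Shareable Versioned Resource object] + [Persistent Trackable Resource object] + [Resource object] + [Shareable Persistent Resource]
  take Versioned:  [Versioned Resource object] + [Persistent Trackable Resource object] + [Resource object] + [Persistent Resource]
  take Persistent:  [Resource object] + [Persistent Trackable Resource object] + [Resource object] + [Persistent Resource]
  take Trackable:  [Resource object] + [Trackable Resource object] + [Resource object] + [Resource]
  take Resource:  [Resource object] + [Resource object] + [Resource object] + [Resource]
  take object:  [object] + [object] + [object]
MRO: Entity Shareable Versioned Persistent Trackable Resource object
super() in Persistent.greet on a Entity instance goes to the class after Persistent in Entity's MRO: Trackable.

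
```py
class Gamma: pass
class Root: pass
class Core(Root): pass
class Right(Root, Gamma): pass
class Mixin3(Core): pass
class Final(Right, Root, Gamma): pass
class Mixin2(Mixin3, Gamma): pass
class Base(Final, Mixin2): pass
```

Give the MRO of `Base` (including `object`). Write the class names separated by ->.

Base -> Final -> Right -> Mixin2 -> Mixin3 -> Core -> Root -> Gamma -> object

L[Base] = Base + merge(L[Final], L[Mixin2], [Final Mixin2])
  take Final:  [Final Right Root Gamma object] + [Mixin2 Mixin3 Core Root Gamma object] + [Final Mixin2]
  take Right:  [Right Root Gamma object] + [Mixin2 Mixin3 Core Root Gamma object] + [Mixin2]
  take Mixin2:  [Root Gamma object] + [Mixin2 Mixin3 Core Root Gamma object] + [Mixin2]
  take Mixin3:  [Root Gamma object] + [Mixin3 Core Root Gamma object]
  take Core:  [Root Gamma object] + [Core Root Gamma object]
  take Root:  [Root Gamma object] + [Root Gamma object]
  take Gamma:  [Gamma object] + [Gamma object]
  take object:  [object] + [object]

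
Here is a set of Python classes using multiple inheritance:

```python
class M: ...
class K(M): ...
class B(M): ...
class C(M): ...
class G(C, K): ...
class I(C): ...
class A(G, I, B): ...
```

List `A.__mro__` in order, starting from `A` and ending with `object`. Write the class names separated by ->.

L[A] = A + merge(L[G], L[I], L[B], [G I B])
  take G:  [G C K M object] + [I C M object] + [B M object] + [G I B]
  take I:  [C K M object] + [I C M object] + [B M object] + [I B]
  take C:  [C K M object] + [C M object] + [B M object] + [B]
  take K:  [K M object] + [M object] + [B M object] + [B]
  take B:  [M object] + [M object] + [B M object] + [B]
  take M:  [M object] + [M object] + [M object]
  take object:  [object] + [object] + [object]

A -> G -> I -> C -> K -> B -> M -> object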